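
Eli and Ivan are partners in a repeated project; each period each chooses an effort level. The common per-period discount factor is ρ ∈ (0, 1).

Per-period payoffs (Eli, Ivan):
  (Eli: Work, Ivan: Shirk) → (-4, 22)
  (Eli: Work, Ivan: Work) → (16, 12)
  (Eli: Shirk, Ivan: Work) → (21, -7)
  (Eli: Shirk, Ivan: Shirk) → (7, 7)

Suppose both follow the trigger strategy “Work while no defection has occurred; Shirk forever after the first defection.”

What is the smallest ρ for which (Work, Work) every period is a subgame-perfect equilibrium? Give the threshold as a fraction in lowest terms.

2/3

Eli: cooperation gives 16 each period; deviation gives 21 once then 7 forever.
  16/(1−ρ) ≥ 21 + 7ρ/(1−ρ) ⇒ ρ ≥ 5/14.
Ivan: cooperation gives 12 each period; deviation gives 22 once then 7 forever.
  ρ ≥ 10/15 = 2/3.
Both must hold, so the binding constraint is Ivan's: ρ ≥ 2/3.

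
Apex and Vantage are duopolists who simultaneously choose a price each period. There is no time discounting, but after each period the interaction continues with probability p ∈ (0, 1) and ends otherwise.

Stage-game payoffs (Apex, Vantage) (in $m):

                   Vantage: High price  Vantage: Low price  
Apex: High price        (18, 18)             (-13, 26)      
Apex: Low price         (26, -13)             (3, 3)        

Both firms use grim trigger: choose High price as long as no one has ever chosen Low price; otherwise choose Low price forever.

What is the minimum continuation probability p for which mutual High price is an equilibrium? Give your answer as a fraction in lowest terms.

8/23

Expected cooperation value is 18 + p·18 + p²·18 + … = 18/(1−p); deviation gives 26 + p·3/(1−p).
18 ≥ 26(1−p) + 3p ⇒ 23p ≥ 8 ⇒ p ≥ 8/23.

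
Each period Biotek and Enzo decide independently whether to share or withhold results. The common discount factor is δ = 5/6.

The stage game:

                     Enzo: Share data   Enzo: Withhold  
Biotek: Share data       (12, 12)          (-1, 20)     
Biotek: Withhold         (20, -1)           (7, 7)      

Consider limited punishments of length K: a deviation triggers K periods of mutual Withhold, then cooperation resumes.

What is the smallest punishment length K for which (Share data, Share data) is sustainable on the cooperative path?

IC: δ(1−δ^K)/(1−δ) ≥ (20−12)/(12−7) = 8/5.
With δ = 5/6: need 1 − δ^K ≥ 8/5·(1−5/6)/(5/6), i.e. δ^K ≤ 0.6800.
Since (5/6)^2 = 0.6944 and (5/6)^3 = 0.5787, the smallest such K is 3.

3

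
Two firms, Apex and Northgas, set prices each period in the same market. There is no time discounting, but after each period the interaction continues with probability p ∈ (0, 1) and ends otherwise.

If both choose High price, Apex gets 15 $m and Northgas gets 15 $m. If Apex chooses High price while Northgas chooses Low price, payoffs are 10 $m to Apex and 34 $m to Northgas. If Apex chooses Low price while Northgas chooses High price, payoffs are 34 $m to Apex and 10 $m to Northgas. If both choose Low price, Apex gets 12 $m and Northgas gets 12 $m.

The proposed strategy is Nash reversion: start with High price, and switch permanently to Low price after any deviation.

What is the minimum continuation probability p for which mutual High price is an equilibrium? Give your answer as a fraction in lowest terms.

19/22

Expected cooperation value is 15 + p·15 + p²·15 + … = 15/(1−p); deviation gives 34 + p·12/(1−p).
15 ≥ 34(1−p) + 12p ⇒ 22p ≥ 19 ⇒ p ≥ 19/22.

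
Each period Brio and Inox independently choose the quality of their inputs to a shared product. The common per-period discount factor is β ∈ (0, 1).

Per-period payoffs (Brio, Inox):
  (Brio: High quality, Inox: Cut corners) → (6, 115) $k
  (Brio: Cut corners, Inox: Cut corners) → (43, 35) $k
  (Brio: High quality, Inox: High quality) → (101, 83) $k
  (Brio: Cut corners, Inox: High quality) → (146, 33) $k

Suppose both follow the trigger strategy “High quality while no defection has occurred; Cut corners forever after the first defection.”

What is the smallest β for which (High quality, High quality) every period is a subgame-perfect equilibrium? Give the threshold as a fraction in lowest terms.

For Brio: deviation gain 146−101 = 45, per-period punishment loss 101−43 = 58. IC gives β ≥ 45/103.
For Inox: gain 32, loss 48 per period, so β ≥ 32/80 = 2/5.
The tighter constraint is Brio's, so cooperation needs β ≥ 45/103.

45/103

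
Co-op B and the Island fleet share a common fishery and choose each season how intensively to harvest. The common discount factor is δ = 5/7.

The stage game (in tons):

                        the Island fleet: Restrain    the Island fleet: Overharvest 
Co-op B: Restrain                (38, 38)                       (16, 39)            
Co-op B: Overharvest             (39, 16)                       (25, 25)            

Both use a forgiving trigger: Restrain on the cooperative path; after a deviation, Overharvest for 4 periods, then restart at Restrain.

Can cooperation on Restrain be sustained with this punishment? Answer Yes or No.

Yes

IC: δ+…+δ^4 ≥ (39−38)/(38−25) = 1/13.
At δ = 5/7: partial sum = 1.8492 ≥ 0.0769. Cooperation sustainable.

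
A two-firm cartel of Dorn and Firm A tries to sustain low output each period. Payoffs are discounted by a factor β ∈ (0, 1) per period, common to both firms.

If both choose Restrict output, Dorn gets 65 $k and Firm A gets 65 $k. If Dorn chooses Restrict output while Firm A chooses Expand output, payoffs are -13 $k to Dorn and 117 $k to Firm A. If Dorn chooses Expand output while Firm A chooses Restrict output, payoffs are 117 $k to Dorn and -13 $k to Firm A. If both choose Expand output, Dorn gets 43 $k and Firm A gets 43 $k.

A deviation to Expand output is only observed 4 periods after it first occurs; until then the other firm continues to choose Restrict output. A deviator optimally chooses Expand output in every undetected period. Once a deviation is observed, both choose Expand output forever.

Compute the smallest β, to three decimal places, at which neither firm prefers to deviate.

0.916

A deviator earns 117 for 4 periods, then 43 forever; cooperating earns 65 forever. Multiplying the IC by (1−β):
65 ≥ 117(1−β^4) + 43β^4, so 74·β^4 ≥ 52 and β^4 ≥ 26/37.
β ≥ (26/37)^(1/4) ≈ 0.916.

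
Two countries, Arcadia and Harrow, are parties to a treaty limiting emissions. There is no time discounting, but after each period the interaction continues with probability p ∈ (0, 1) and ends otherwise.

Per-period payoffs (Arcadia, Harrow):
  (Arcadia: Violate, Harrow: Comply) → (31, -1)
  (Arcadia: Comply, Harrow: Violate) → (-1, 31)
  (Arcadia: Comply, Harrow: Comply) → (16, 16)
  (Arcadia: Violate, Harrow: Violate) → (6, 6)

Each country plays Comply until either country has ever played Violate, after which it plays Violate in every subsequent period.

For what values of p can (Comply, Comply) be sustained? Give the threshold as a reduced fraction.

With no time discounting, the continuation probability p plays the role of the discount factor.
Grim-trigger IC: 16/(1−p) ≥ 31 + 6p/(1−p) ⇒ p ≥ (31−16)/(31−6) = 3/5.

3/5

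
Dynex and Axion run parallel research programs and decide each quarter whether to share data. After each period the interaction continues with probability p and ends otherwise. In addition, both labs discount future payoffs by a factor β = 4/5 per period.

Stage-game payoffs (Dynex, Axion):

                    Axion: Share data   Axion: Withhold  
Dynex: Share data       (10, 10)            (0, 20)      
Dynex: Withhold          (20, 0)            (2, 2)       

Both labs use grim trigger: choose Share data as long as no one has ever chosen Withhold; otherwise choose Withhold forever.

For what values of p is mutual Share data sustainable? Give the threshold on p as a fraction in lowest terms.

With continuation probability p and discount β, the effective per-period discount factor is βp.
Grim-trigger IC: βp ≥ (20−10)/(20−2) = 5/9.
So p ≥ (5/9)/(4/5) = 25/36.

25/36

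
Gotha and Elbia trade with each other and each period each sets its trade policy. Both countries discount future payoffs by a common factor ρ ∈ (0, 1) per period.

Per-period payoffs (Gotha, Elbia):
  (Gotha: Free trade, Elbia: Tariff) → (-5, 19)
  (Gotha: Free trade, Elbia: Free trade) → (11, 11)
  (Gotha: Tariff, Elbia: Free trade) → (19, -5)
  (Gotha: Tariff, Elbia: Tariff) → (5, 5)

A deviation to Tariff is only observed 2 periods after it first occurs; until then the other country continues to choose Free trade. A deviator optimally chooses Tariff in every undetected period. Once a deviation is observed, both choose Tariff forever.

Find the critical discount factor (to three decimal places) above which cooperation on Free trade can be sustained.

0.756

Deviating for the 2 undetected periods gains 19−11 = 8 per period over cooperation, then loses 11−5 = 6 per period forever once punishment starts.
Gain: 8(1 + ρ + … + ρ^1); loss: 6·ρ^2/(1−ρ).
No profitable deviation ⇔ 8(1−ρ^2) ≤ 6·ρ^2, i.e. ρ^2 ≥ 8/(8+6) = 4/7.
Hence ρ ≥ (4/7)^(1/2) ≈ 0.756.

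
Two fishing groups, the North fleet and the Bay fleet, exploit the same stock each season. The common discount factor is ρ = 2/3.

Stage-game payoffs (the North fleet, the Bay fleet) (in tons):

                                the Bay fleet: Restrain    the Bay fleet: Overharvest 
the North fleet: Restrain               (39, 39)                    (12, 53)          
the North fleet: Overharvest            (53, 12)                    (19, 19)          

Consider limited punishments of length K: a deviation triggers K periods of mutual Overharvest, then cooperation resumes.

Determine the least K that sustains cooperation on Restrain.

2

No profitable deviation requires (39−19)(ρ+…+ρ^K) ≥ 53−39, i.e. ρ+…+ρ^K ≥ 7/10 ≈ 0.7000.
With ρ = 2/3, the partial sums are K=1: 0.6667, K=2: 1.1111.
K = 2 is the first length at which the sum reaches 0.7000.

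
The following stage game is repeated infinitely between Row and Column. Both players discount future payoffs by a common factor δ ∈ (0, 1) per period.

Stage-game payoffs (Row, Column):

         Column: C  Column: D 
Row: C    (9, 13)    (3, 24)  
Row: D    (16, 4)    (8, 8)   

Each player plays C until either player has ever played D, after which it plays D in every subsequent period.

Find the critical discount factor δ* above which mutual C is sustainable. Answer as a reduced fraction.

7/8

Row: cooperation gives 9 each period; deviation gives 16 once then 8 forever.
  9/(1−δ) ≥ 16 + 8δ/(1−δ) ⇒ δ ≥ 7/8.
Column: cooperation gives 13 each period; deviation gives 24 once then 8 forever.
  δ ≥ 11/16.
Both must hold, so the binding constraint is Row's: δ ≥ 7/8.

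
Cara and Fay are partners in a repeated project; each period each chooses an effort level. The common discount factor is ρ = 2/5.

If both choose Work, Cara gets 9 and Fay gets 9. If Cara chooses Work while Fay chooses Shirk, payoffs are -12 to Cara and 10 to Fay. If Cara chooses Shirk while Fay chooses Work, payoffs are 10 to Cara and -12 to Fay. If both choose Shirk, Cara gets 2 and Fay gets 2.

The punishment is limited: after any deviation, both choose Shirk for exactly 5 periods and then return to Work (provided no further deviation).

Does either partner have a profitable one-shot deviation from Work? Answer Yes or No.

No

IC: ρ+…+ρ^5 ≥ (10−9)/(9−2) = 1/7.
At ρ = 2/5: partial sum = 0.6598 ≥ 0.1429. Cooperation sustainable.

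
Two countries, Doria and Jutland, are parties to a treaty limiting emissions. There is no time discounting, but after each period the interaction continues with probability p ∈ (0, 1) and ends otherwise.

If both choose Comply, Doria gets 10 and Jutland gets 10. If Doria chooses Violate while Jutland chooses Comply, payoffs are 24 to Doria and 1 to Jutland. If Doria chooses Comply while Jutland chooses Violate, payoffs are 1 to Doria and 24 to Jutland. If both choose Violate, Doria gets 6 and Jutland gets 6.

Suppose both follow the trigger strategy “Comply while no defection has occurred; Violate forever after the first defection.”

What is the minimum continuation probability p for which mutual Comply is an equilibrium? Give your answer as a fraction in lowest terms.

With no time discounting, the continuation probability p plays the role of the discount factor.
Grim-trigger IC: 10/(1−p) ≥ 24 + 6p/(1−p) ⇒ p ≥ (24−10)/(24−6) = 7/9.

7/9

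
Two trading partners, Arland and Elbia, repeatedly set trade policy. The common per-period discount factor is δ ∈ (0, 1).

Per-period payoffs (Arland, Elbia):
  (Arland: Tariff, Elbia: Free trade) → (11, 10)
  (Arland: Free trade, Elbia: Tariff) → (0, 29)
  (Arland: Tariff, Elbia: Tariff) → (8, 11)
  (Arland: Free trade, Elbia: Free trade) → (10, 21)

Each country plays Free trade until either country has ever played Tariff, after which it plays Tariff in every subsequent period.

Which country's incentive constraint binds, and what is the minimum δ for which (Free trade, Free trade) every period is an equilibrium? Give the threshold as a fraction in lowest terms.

Arland's threshold: (11−10)/(11−8) = 1/3.
Elbia's threshold: (29−21)/(29−11) = 4/9.
1/3 < 4/9, so Elbia binds and δ* = 4/9.

Elbia; δ ≥ 4/9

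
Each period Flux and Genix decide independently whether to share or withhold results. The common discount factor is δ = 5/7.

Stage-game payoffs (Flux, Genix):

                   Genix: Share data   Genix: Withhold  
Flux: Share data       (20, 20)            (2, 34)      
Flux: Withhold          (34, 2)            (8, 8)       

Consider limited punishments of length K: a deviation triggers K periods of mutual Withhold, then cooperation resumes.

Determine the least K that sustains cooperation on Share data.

2

No profitable deviation requires (20−8)(δ+…+δ^K) ≥ 34−20, i.e. δ+…+δ^K ≥ 7/6 ≈ 1.1667.
With δ = 5/7, the partial sums are K=1: 0.7143, K=2: 1.2245.
K = 2 is the first length at which the sum reaches 1.1667.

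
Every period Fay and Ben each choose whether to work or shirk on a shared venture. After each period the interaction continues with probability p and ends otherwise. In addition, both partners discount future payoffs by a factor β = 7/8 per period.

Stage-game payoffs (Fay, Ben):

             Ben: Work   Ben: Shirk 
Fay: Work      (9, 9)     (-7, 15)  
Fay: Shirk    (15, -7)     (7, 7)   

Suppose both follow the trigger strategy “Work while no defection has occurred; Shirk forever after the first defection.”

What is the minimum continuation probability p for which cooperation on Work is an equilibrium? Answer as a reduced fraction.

With continuation probability p and discount β, the effective per-period discount factor is βp.
Grim-trigger IC: βp ≥ (15−9)/(15−7) = 3/4.
So p ≥ (3/4)/(7/8) = 6/7.

6/7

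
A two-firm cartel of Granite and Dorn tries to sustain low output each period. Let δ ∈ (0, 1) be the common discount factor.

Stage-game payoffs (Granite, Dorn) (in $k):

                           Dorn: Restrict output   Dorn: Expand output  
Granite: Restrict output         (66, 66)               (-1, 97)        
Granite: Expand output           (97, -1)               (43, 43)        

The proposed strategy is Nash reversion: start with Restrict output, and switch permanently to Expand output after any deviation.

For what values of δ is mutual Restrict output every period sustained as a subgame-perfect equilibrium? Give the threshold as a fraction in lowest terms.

31/54

Cooperation forever yields 66 each period: 66/(1−δ).
Deviating yields 97 once, then 43 forever: 97 + 43δ/(1−δ).
No profitable deviation requires 66/(1−δ) ≥ 97 + 43δ/(1−δ).
Multiplying by (1−δ): 66 ≥ 97(1−δ) + 43δ = 97 − 54δ.
So 54δ ≥ 31, i.e. δ ≥ 31/54.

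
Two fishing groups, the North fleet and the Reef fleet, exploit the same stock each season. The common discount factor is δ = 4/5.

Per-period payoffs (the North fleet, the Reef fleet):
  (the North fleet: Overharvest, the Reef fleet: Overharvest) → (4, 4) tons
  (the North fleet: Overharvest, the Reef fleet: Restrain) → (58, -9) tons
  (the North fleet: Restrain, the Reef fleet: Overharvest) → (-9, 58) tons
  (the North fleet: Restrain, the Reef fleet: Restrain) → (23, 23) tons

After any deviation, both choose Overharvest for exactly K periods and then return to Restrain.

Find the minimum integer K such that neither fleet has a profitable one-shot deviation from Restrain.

3

IC: δ(1−δ^K)/(1−δ) ≥ (58−23)/(23−4) = 35/19.
With δ = 4/5: need 1 − δ^K ≥ 35/19·(1−4/5)/(4/5), i.e. δ^K ≤ 0.5395.
Since (4/5)^2 = 0.6400 and (4/5)^3 = 0.5120, the smallest such K is 3.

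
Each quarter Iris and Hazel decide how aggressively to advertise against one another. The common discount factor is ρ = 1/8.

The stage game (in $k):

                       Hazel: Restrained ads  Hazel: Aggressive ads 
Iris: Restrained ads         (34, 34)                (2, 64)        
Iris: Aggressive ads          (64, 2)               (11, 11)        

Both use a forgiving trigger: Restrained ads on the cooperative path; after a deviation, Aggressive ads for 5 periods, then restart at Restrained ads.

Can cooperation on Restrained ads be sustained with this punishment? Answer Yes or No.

No

Comparing payoff streams over the 6 periods until play realigns: cooperate → 34(1+ρ+…+ρ^5); deviate → 64 + 11(ρ+…+ρ^5).
Cooperation is sustained iff (34−11)(ρ+…+ρ^5) ≥ 64−34.
ρ+…+ρ^5 = 1/8·(1−(1/8)^5)/(1−1/8) = 0.1429, and (64−34)/(34−11) = 1.3043.
0.1429 < 1.3043, so cooperation is not sustainable.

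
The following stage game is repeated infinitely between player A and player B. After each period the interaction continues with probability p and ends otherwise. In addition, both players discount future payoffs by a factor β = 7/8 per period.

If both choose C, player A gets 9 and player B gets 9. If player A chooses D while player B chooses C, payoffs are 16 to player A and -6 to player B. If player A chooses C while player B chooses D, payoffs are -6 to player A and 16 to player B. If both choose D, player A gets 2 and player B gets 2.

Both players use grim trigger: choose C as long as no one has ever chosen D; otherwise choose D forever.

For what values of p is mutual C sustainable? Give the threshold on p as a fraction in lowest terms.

Expected continuation weight on next period's payoff is β·p = 7/8·p, which plays the role of the discount factor.
Cooperation requires 7/8·p ≥ (16−9)/(16−2) = 1/2, hence p ≥ 4/7.

4/7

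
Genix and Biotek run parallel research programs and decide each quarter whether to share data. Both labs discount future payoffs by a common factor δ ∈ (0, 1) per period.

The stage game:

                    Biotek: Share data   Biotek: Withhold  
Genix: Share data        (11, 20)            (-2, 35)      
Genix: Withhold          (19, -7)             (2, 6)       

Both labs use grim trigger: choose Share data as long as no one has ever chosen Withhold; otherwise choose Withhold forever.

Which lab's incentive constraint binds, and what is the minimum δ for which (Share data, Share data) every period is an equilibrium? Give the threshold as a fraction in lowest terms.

Biotek; δ ≥ 15/29

Genix: cooperation gives 11 each period; deviation gives 19 once then 2 forever.
  11/(1−δ) ≥ 19 + 2δ/(1−δ) ⇒ δ ≥ 8/17.
Biotek: cooperation gives 20 each period; deviation gives 35 once then 6 forever.
  δ ≥ 15/29.
Both must hold, so the binding constraint is Biotek's: δ ≥ 15/29.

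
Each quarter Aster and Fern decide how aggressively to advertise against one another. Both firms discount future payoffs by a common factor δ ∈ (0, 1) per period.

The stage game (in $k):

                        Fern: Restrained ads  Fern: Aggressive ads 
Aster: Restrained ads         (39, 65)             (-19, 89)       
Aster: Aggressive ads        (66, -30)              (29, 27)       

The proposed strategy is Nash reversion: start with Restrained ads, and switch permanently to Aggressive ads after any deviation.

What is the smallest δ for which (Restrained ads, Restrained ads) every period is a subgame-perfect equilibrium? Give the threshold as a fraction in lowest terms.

27/37

Aster's threshold: (66−39)/(66−29) = 27/37.
Fern's threshold: (89−65)/(89−27) = 12/31.
27/37 > 12/31, so Aster binds and δ* = 27/37.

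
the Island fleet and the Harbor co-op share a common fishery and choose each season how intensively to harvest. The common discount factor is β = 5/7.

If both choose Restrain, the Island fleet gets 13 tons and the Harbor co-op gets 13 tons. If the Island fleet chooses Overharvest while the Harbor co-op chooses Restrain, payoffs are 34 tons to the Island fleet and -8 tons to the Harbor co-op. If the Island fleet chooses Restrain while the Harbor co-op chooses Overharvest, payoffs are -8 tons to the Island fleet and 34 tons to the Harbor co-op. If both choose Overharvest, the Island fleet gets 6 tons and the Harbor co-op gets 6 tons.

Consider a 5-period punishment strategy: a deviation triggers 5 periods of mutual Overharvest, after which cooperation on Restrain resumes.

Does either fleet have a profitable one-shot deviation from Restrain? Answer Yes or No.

IC: β+…+β^5 ≥ (34−13)/(13−6) = 3.
At β = 5/7: partial sum = 2.0352 < 3.0000. Cooperation not sustainable.

Yes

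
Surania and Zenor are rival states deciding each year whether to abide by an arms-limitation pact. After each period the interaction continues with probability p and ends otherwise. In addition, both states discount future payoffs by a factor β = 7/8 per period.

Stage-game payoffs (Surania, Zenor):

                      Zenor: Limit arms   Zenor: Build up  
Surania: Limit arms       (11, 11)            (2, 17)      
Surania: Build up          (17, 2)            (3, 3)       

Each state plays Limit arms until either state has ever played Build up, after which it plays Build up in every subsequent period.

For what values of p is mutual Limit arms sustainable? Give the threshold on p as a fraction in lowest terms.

24/49

With continuation probability p and discount β, the effective per-period discount factor is βp.
Grim-trigger IC: βp ≥ (17−11)/(17−3) = 3/7.
So p ≥ (3/7)/(7/8) = 24/49.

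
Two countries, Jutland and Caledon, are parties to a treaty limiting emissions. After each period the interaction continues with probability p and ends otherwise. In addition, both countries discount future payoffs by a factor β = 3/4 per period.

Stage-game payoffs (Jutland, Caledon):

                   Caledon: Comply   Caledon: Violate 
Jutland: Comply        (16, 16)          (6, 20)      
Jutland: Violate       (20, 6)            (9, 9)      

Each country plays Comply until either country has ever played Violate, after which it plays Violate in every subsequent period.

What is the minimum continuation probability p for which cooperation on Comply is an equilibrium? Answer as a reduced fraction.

Expected continuation weight on next period's payoff is β·p = 3/4·p, which plays the role of the discount factor.
Cooperation requires 3/4·p ≥ (20−16)/(20−9) = 4/11, hence p ≥ 16/33.

16/33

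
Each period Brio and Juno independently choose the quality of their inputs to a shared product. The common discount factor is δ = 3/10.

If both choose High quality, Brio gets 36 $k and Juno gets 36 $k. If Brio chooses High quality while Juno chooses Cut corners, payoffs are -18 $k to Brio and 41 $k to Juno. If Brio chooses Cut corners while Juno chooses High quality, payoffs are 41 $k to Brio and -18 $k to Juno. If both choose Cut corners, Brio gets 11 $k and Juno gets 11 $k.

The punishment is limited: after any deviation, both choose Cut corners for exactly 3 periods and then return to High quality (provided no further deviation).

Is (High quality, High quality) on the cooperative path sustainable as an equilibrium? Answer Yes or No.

Yes

Comparing payoff streams over the 4 periods until play realigns: cooperate → 36(1+δ+…+δ^3); deviate → 41 + 11(δ+…+δ^3).
Cooperation is sustained iff (36−11)(δ+…+δ^3) ≥ 41−36.
δ+…+δ^3 = 3/10·(1−(3/10)^3)/(1−3/10) = 0.4170, and (41−36)/(36−11) = 0.2000.
0.4170 ≥ 0.2000, so cooperation is sustainable.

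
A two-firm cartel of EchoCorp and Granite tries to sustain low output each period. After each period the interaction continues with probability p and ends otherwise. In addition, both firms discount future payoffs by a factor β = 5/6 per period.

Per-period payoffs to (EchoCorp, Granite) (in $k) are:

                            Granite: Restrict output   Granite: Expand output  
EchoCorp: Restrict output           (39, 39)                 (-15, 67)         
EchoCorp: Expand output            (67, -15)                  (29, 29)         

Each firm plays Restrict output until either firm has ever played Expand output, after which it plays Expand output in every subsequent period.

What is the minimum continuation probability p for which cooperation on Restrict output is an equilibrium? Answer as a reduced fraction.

84/95

With continuation probability p and discount β, the effective per-period discount factor is βp.
Grim-trigger IC: βp ≥ (67−39)/(67−29) = 14/19.
So p ≥ (14/19)/(5/6) = 84/95.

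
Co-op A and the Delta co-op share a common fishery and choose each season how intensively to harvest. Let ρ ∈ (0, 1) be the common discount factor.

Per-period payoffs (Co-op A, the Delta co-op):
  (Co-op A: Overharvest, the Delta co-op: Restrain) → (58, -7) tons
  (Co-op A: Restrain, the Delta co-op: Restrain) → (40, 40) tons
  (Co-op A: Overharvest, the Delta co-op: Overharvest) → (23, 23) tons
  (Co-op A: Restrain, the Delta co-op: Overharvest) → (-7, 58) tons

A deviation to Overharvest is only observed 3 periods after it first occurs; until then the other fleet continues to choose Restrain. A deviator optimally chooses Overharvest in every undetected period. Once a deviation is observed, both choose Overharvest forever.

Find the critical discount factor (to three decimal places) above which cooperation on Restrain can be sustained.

0.801

A deviator earns 58 for 3 periods, then 23 forever; cooperating earns 40 forever. Multiplying the IC by (1−ρ):
40 ≥ 58(1−ρ^3) + 23ρ^3, so 35·ρ^3 ≥ 18 and ρ^3 ≥ 18/35.
ρ ≥ (18/35)^(1/3) ≈ 0.801.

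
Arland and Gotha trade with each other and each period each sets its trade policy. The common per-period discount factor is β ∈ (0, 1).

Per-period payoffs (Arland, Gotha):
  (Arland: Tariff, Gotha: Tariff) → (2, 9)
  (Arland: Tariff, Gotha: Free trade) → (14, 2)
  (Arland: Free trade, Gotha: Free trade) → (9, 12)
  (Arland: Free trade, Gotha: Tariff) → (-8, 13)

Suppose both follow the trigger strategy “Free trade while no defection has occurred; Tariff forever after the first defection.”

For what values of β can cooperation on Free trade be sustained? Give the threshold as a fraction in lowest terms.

For Arland: deviation gain 14−9 = 5, per-period punishment loss 9−2 = 7. IC gives β ≥ 5/12.
For Gotha: gain 1, loss 3 per period, so β ≥ 1/4.
The tighter constraint is Arland's, so cooperation needs β ≥ 5/12.

5/12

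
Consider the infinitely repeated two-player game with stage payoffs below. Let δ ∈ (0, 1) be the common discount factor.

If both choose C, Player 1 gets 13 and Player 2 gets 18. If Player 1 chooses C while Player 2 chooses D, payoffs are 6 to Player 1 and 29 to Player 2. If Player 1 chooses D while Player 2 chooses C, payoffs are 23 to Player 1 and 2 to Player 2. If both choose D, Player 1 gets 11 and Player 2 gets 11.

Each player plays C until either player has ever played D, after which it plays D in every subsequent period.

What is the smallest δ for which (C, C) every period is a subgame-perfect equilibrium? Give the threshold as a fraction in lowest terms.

5/6

For Player 1: deviation gain 23−13 = 10, per-period punishment loss 13−11 = 2. IC gives δ ≥ 10/12 = 5/6.
For Player 2: gain 11, loss 7 per period, so δ ≥ 11/18.
The tighter constraint is Player 1's, so cooperation needs δ ≥ 5/6.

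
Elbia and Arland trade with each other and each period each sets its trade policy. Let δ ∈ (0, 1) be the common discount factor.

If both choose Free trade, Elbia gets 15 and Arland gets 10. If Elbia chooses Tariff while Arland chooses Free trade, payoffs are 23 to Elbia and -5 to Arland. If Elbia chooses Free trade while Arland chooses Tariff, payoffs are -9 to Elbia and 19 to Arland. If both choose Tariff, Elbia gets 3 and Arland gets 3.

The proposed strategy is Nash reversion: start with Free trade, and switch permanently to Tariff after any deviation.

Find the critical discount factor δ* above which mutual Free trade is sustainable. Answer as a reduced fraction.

Elbia: cooperation gives 15 each period; deviation gives 23 once then 3 forever.
  15/(1−δ) ≥ 23 + 3δ/(1−δ) ⇒ δ ≥ 8/20 = 2/5.
Arland: cooperation gives 10 each period; deviation gives 19 once then 3 forever.
  δ ≥ 9/16.
Both must hold, so the binding constraint is Arland's: δ ≥ 9/16.

9/16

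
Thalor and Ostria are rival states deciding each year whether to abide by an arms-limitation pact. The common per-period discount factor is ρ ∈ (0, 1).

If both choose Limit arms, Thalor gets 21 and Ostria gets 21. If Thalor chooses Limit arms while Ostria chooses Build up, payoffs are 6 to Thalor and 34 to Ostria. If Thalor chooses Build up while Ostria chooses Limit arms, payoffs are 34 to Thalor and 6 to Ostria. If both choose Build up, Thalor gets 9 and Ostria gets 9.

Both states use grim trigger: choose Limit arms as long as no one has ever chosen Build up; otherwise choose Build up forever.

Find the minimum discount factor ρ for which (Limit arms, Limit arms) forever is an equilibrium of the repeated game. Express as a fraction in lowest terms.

13/25

21/(1−ρ) ≥ 34 + 9ρ/(1−ρ)
21 ≥ 34 − 25ρ
ρ ≥ 13/25.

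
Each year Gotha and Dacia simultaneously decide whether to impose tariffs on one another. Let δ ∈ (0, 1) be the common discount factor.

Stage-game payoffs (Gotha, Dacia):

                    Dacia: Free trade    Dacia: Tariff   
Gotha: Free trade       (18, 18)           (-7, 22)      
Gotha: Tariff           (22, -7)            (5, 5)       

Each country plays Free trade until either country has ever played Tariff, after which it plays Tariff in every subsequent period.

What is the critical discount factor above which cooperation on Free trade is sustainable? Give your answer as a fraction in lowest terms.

Under grim trigger the critical discount factor is (T−C)/(T−P) with T = 22, C = 18, P = 5.
δ* = (22−18)/(22−5) = 4/17.

4/17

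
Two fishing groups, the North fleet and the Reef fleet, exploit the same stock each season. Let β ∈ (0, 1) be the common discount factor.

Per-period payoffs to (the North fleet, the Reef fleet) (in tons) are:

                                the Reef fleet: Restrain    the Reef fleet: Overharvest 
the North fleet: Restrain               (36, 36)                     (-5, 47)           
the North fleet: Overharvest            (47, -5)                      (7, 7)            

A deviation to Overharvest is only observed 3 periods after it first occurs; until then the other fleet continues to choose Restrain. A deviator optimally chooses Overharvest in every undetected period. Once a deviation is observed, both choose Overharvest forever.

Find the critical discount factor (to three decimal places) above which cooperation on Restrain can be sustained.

0.650

A deviator earns 47 for 3 periods, then 7 forever; cooperating earns 36 forever. Multiplying the IC by (1−β):
36 ≥ 47(1−β^3) + 7β^3, so 40·β^3 ≥ 11 and β^3 ≥ 11/40.
β ≥ (11/40)^(1/3) ≈ 0.650.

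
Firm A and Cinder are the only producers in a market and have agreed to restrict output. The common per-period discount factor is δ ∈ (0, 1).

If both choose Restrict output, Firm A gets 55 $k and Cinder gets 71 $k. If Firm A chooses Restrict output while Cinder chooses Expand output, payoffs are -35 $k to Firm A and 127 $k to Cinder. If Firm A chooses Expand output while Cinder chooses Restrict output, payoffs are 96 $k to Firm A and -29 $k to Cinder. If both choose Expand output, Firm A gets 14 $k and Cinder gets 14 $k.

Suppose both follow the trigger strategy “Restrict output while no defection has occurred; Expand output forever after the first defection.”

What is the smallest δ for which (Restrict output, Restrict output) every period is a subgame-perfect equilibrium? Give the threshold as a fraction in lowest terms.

1/2

Firm A: cooperation gives 55 each period; deviation gives 96 once then 14 forever.
  55/(1−δ) ≥ 96 + 14δ/(1−δ) ⇒ δ ≥ 41/82 = 1/2.
Cinder: cooperation gives 71 each period; deviation gives 127 once then 14 forever.
  δ ≥ 56/113.
Both must hold, so the binding constraint is Firm A's: δ ≥ 1/2.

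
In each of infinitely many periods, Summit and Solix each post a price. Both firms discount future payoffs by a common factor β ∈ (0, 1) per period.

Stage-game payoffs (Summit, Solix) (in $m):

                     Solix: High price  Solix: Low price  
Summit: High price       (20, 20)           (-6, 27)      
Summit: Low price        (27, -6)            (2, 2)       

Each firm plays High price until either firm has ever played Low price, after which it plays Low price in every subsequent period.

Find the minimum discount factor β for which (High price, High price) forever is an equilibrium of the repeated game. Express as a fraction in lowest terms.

7/25

Cooperation forever yields 20 each period: 20/(1−β).
Deviating yields 27 once, then 2 forever: 27 + 2β/(1−β).
No profitable deviation requires 20/(1−β) ≥ 27 + 2β/(1−β).
Multiplying by (1−β): 20 ≥ 27(1−β) + 2β = 27 − 25β.
So 25β ≥ 7, i.e. β ≥ 7/25.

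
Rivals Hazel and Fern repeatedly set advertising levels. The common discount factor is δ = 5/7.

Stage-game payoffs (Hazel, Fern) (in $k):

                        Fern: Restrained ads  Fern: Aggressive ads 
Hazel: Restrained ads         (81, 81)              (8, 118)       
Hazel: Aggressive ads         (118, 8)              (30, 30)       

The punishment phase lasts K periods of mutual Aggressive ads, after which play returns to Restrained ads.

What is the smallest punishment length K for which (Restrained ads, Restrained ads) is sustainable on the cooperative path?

2

Need Σ_{k=1}^{K} δ^k ≥ (118−81)/(81−30) = 0.7255 at δ = 5/7.
At K = 1 the sum is 0.7143 < 0.7255; at K = 2 it is 1.2245 ≥ 0.7255.
So the minimum punishment length is K = 2.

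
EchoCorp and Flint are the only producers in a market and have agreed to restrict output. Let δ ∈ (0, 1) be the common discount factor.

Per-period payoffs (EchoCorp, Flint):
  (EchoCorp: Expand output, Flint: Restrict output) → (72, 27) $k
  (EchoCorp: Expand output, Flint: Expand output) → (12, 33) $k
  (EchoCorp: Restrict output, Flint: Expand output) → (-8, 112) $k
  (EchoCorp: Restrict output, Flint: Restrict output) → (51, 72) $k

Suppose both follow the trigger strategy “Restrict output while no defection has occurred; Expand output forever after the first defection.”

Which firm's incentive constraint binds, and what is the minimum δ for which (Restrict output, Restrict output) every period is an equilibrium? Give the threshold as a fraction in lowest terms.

EchoCorp's threshold: (72−51)/(72−12) = 7/20.
Flint's threshold: (112−72)/(112−33) = 40/79.
7/20 < 40/79, so Flint binds and δ* = 40/79.

Flint; δ ≥ 40/79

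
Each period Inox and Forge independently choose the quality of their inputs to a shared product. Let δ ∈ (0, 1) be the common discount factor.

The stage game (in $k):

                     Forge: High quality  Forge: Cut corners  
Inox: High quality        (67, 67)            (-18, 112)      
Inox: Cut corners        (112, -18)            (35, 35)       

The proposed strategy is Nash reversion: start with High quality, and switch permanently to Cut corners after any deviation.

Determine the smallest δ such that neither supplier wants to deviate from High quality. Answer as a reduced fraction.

One-period gain from deviating is 112 − 67 = 45. The loss is 67 − 35 = 32 in every subsequent period, with present value 32·δ/(1−δ).
Deviation is unprofitable when 32·δ/(1−δ) ≥ 45, i.e. δ/(1−δ) ≥ 45/32.
Equivalently δ ≥ 45/(45+32) = 45/77.

45/77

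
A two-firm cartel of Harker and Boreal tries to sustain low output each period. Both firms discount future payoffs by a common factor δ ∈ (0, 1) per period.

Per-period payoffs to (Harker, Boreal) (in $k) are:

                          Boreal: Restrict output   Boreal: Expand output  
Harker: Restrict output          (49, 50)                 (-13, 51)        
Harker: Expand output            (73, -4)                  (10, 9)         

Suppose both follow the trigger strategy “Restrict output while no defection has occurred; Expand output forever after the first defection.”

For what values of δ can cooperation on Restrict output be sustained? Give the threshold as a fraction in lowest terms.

8/21

Harker's threshold: (73−49)/(73−10) = 8/21.
Boreal's threshold: (51−50)/(51−9) = 1/42.
8/21 > 1/42, so Harker binds and δ* = 8/21.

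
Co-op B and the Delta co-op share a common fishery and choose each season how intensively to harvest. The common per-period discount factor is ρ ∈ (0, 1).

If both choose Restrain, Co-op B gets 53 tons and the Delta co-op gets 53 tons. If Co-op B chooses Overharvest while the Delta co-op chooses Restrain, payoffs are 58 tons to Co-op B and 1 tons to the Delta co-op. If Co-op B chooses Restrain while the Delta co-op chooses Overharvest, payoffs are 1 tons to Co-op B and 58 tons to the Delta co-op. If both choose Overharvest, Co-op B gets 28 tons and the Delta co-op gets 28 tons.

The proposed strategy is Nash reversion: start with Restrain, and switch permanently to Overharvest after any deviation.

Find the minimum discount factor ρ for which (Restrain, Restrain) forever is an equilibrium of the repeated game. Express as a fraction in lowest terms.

1/6

53/(1−ρ) ≥ 58 + 28ρ/(1−ρ)
53 ≥ 58 − 30ρ
ρ ≥ 5/30 = 1/6.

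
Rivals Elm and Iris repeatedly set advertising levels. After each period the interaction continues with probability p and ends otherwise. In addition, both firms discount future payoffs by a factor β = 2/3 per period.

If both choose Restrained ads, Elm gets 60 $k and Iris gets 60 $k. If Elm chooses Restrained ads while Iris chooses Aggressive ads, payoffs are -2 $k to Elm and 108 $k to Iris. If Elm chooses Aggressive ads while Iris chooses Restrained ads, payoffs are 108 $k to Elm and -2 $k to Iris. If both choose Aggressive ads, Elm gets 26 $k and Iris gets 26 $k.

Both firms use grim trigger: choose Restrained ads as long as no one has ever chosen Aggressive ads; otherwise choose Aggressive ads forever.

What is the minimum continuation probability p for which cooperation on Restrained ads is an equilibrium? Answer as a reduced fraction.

36/41

Expected continuation weight on next period's payoff is β·p = 2/3·p, which plays the role of the discount factor.
Cooperation requires 2/3·p ≥ (108−60)/(108−26) = 24/41, hence p ≥ 36/41.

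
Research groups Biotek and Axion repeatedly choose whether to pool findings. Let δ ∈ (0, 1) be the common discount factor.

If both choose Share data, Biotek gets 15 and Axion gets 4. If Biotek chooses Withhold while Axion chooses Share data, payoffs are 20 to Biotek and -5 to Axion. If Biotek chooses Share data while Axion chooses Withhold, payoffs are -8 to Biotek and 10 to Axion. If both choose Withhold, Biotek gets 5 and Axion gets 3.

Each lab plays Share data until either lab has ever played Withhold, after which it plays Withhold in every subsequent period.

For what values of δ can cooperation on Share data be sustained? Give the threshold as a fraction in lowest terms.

6/7

Biotek's threshold: (20−15)/(20−5) = 1/3.
Axion's threshold: (10−4)/(10−3) = 6/7.
1/3 < 6/7, so Axion binds and δ* = 6/7.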